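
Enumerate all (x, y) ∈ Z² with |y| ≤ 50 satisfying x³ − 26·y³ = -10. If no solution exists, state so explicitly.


The equation is x³ - 26y³ = -10. For fixed y, x³ = 26·y³ − 10, so a solution requires the RHS to be a perfect cube.
Strategy: iterate y from -50 to 50, compute RHS = 26·y³ − 10, and check whether it is a (positive or negative) perfect cube.
Check small values of y:
  y = 0: RHS = -10 is not a perfect cube.
  y = 1: RHS = 16 is not a perfect cube.
  y = -1: RHS = -36 is not a perfect cube.
  y = 2: RHS = 198 is not a perfect cube.
  y = -2: RHS = -218 is not a perfect cube.
  y = 3: RHS = 692 is not a perfect cube.
  y = -3: RHS = -712 is not a perfect cube.
Continuing the search up to |y| = 50 finds no solutions either.
No (x, y) in the scanned range satisfies the equation.

No integer solutions with |y| ≤ 50.


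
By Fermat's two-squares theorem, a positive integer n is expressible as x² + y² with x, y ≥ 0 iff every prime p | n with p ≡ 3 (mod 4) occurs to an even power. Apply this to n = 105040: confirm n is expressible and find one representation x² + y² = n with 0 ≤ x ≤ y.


Step 1: Factor n = 105040 = 2^4 · 5 · 13 · 101.
Step 2: Check the mod-4 condition on each prime factor: 2 = 2 (special); 5 ≡ 1 (mod 4), exponent 1; 13 ≡ 1 (mod 4), exponent 1; 101 ≡ 1 (mod 4), exponent 1.
All primes ≡ 3 (mod 4) appear to even exponent (or don't appear), so by the two-squares theorem n IS expressible as a sum of two squares.
Step 3: Build a representation. Group n = k² · m with k = 4 and m = 5 · 13 · 101 = 6565 (a product of primes ≡ 1 (mod 4)); a representation of m scales to one of n via (k·x)² + (k·y)² = k²(x² + y²). Each prime p ≡ 1 (mod 4) is itself a sum of two squares; find a² by testing p − a² for a perfect square:
  5: 5 − 1² = 4 = 2² ⇒ 5 = 1² + 2².
  13: 13 − 1² = 12, 13 − 2² = 9 = 3² ⇒ 13 = 2² + 3².
  101: 101 − 1² = 100 = 10² ⇒ 101 = 1² + 10².
  Combine using the Brahmagupta–Fibonacci identity (a² + b²)(c² + d²) = (ac − bd)² + (ad + bc)² = (ac + bd)² + (ad − bc)²:
  5 · 13 = 65: from (1² + 2²)(2² + 3²), take (1·2 − 2·3, 1·3 + 2·2) = (2 − 6, 3 + 4) = (-4, 7); dropping signs (only squares matter) gives (4, 7); check 4² + 7² = 16 + 49 = 65 ✓.
  65 · 101 = 6565: from (4² + 7²)(1² + 10²), take (4·1 − 7·10, 4·10 + 7·1) = (4 − 70, 40 + 7) = (-66, 47); dropping signs (only squares matter) gives (66, 47); check 66² + 47² = 4356 + 2209 = 6565 ✓.
  Scale by k = 4: (4·66, 4·47) = (264, 188).
Step 4: Order so x ≤ y and verify: 188² + 264² = 35344 + 69696 = 105040 = n. ✓

n = 105040 = 188² + 264² (one valid representation with x ≤ y).


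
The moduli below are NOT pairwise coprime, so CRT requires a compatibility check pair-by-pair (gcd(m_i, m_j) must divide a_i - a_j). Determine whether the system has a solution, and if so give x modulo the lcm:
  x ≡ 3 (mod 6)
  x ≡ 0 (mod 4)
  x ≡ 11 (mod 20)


Moduli 6, 4, 20 are not pairwise coprime, so CRT works modulo lcm(m_i) when all pairwise compatibility conditions hold.
Pairwise compatibility: gcd(m_i, m_j) must divide a_i - a_j for every pair.
Merge one congruence at a time:
  Start: x ≡ 3 (mod 6).
  Combine with x ≡ 0 (mod 4): gcd(6, 4) = 2, and 0 - 3 = -3 is NOT divisible by 2.
    ⇒ system is inconsistent (no integer solution).

No solution (the system is inconsistent).


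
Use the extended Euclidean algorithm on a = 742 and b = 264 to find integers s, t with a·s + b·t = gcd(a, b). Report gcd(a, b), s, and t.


Euclidean algorithm on (742, 264) — divide until remainder is 0:
  742 = 2 · 264 + 214
  264 = 1 · 214 + 50
  214 = 4 · 50 + 14
  50 = 3 · 14 + 8
  14 = 1 · 8 + 6
  8 = 1 · 6 + 2
  6 = 3 · 2 + 0
gcd(742, 264) = 2.
Track Bezout coefficients alongside the remainders: start with r₀ = 742 = a·1 + b·0 (s = 1, t = 0) and r₁ = 264 = a·0 + b·1 (s = 0, t = 1); each new remainder r_{k+1} = r_{k-1} − q_k·r_k inherits s_{k+1} = s_{k-1} − q_k·s_k, t_{k+1} = t_{k-1} − q_k·t_k, so r_k = a·s_k + b·t_k at every step:
  q = 2: r = 214, s = 1 − 2·0 = 1, t = 0 − 2·1 = -2  (check: 742·1 + 264·(-2) = 214)
  q = 1: r = 50, s = 0 − 1·1 = -1, t = 1 − 1·(-2) = 3  (check: 742·(-1) + 264·3 = 50)
  q = 4: r = 14, s = 1 − 4·(-1) = 5, t = -2 − 4·3 = -14  (check: 742·5 + 264·(-14) = 14)
  q = 3: r = 8, s = -1 − 3·5 = -16, t = 3 − 3·(-14) = 45  (check: 742·(-16) + 264·45 = 8)
  q = 1: r = 6, s = 5 − 1·(-16) = 21, t = -14 − 1·45 = -59  (check: 742·21 + 264·(-59) = 6)
  q = 1: r = 2, s = -16 − 1·21 = -37, t = 45 − 1·(-59) = 104  (check: 742·(-37) + 264·104 = 2)
The row with r = 2 (the gcd) gives the Bezout coefficients s = -37, t = 104.
Result: 742 · (-37) + 264 · (104) = 2.

gcd(742, 264) = 2; s = -37, t = 104 (check: 742·(-37) + 264·104 = 2).


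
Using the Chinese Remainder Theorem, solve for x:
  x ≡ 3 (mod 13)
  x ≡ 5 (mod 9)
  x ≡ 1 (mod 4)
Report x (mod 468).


Moduli 13, 9, 4 are pairwise coprime; by CRT there is a unique solution modulo M = 13 · 9 · 4 = 468.
Solve pairwise, accumulating the modulus:
  Start with x ≡ 3 (mod 13).
  Combine with x ≡ 5 (mod 9): since gcd(13, 9) = 1, we get a unique residue mod 117.
    Write x = 3 + 13·t and substitute into x ≡ 5 (mod 9): 13·t ≡ 5 − 3 = 2 (mod 9).
    Reduce coefficients mod 9: 4·t ≡ 2 (mod 9).
    The inverse of 4 mod 9 is 7 (since 4·7 = 28 = 3·9 + 1), so t ≡ 7·2 = 14 ≡ 5 (mod 9).
    Then x = 3 + 13·5 = 68, valid modulo lcm(13, 9) = 117: x ≡ 68 (mod 117).
  Combine with x ≡ 1 (mod 4): since gcd(117, 4) = 1, we get a unique residue mod 468.
    Write x = 68 + 117·t and substitute into x ≡ 1 (mod 4): 117·t ≡ 1 − 68 = -67 (mod 4).
    Reduce coefficients mod 4: 1·t ≡ 1 (mod 4).
    So t ≡ 1 (mod 4).
    Then x = 68 + 117·1 = 185, valid modulo lcm(117, 4) = 468: x ≡ 185 (mod 468).
Verify: 185 mod 13 = 3 ✓, 185 mod 9 = 5 ✓, 185 mod 4 = 1 ✓.

x ≡ 185 (mod 468).


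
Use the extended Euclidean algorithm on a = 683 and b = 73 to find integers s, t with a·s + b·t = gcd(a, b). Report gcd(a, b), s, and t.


Euclidean algorithm on (683, 73) — divide until remainder is 0:
  683 = 9 · 73 + 26
  73 = 2 · 26 + 21
  26 = 1 · 21 + 5
  21 = 4 · 5 + 1
  5 = 5 · 1 + 0
gcd(683, 73) = 1.
Track Bezout coefficients alongside the remainders: start with r₀ = 683 = a·1 + b·0 (s = 1, t = 0) and r₁ = 73 = a·0 + b·1 (s = 0, t = 1); each new remainder r_{k+1} = r_{k-1} − q_k·r_k inherits s_{k+1} = s_{k-1} − q_k·s_k, t_{k+1} = t_{k-1} − q_k·t_k, so r_k = a·s_k + b·t_k at every step:
  q = 9: r = 26, s = 1 − 9·0 = 1, t = 0 − 9·1 = -9  (check: 683·1 + 73·(-9) = 26)
  q = 2: r = 21, s = 0 − 2·1 = -2, t = 1 − 2·(-9) = 19  (check: 683·(-2) + 73·19 = 21)
  q = 1: r = 5, s = 1 − 1·(-2) = 3, t = -9 − 1·19 = -28  (check: 683·3 + 73·(-28) = 5)
  q = 4: r = 1, s = -2 − 4·3 = -14, t = 19 − 4·(-28) = 131  (check: 683·(-14) + 73·131 = 1)
The row with r = 1 (the gcd) gives the Bezout coefficients s = -14, t = 131.
Result: 683 · (-14) + 73 · (131) = 1.

gcd(683, 73) = 1; s = -14, t = 131 (check: 683·(-14) + 73·131 = 1).


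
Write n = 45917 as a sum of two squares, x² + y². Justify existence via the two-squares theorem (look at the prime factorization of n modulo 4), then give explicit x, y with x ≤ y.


Step 1: Factor n = 45917 = 17 · 37 · 73.
Step 2: Check the mod-4 condition on each prime factor: 17 ≡ 1 (mod 4), exponent 1; 37 ≡ 1 (mod 4), exponent 1; 73 ≡ 1 (mod 4), exponent 1.
All primes ≡ 3 (mod 4) appear to even exponent (or don't appear), so by the two-squares theorem n IS expressible as a sum of two squares.
Step 3: Build a representation. Here n = 17 · 37 · 73 is a product of primes ≡ 1 (mod 4). Each prime p ≡ 1 (mod 4) is itself a sum of two squares; find a² by testing p − a² for a perfect square:
  17: 17 − 1² = 16 = 4² ⇒ 17 = 1² + 4².
  37: 37 − 1² = 36 = 6² ⇒ 37 = 1² + 6².
  73: 73 − 1² = 72, 73 − 2² = 69, 73 − 3² = 64 = 8² ⇒ 73 = 3² + 8².
  Combine using the Brahmagupta–Fibonacci identity (a² + b²)(c² + d²) = (ac − bd)² + (ad + bc)² = (ac + bd)² + (ad − bc)²:
  17 · 37 = 629: from (1² + 4²)(1² + 6²), take (1·1 − 4·6, 1·6 + 4·1) = (1 − 24, 6 + 4) = (-23, 10); dropping signs (only squares matter) gives (23, 10); check 23² + 10² = 529 + 100 = 629 ✓.
  629 · 73 = 45917: from (23² + 10²)(3² + 8²), take (23·3 − 10·8, 23·8 + 10·3) = (69 − 80, 184 + 30) = (-11, 214); dropping signs (only squares matter) gives (11, 214); check 11² + 214² = 121 + 45796 = 45917 ✓.
Step 4: Order so x ≤ y and verify: 11² + 214² = 121 + 45796 = 45917 = n. ✓

n = 45917 = 11² + 214² (one valid representation with x ≤ y).


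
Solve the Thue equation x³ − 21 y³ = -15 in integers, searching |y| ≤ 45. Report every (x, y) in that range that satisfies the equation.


The equation is x³ - 21y³ = -15. For fixed y, x³ = 21·y³ − 15, so a solution requires the RHS to be a perfect cube.
Strategy: iterate y from -45 to 45, compute RHS = 21·y³ − 15, and check whether it is a (positive or negative) perfect cube.
Check small values of y:
  y = 0: RHS = -15 is not a perfect cube.
  y = 1: RHS = 6 is not a perfect cube.
  y = -1: RHS = -36 is not a perfect cube.
  y = 2: RHS = 153 is not a perfect cube.
  y = -2: RHS = -183 is not a perfect cube.
  y = 3: RHS = 552 is not a perfect cube.
  y = -3: RHS = -582 is not a perfect cube.
Continuing the search up to |y| = 45 finds no solutions either.
No (x, y) in the scanned range satisfies the equation.

No integer solutions with |y| ≤ 45.


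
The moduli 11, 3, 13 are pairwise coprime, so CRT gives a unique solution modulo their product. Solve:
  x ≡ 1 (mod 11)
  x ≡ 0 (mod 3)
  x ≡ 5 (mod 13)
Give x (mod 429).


Moduli 11, 3, 13 are pairwise coprime; by CRT there is a unique solution modulo M = 11 · 3 · 13 = 429.
Solve pairwise, accumulating the modulus:
  Start with x ≡ 1 (mod 11).
  Combine with x ≡ 0 (mod 3): since gcd(11, 3) = 1, we get a unique residue mod 33.
    Write x = 1 + 11·t and substitute into x ≡ 0 (mod 3): 11·t ≡ 0 − 1 = -1 (mod 3).
    Reduce coefficients mod 3: 2·t ≡ 2 (mod 3).
    The inverse of 2 mod 3 is 2 (since 2·2 = 4 = 1·3 + 1), so t ≡ 2·2 = 4 ≡ 1 (mod 3).
    Then x = 1 + 11·1 = 12, valid modulo lcm(11, 3) = 33: x ≡ 12 (mod 33).
  Combine with x ≡ 5 (mod 13): since gcd(33, 13) = 1, we get a unique residue mod 429.
    Write x = 12 + 33·t and substitute into x ≡ 5 (mod 13): 33·t ≡ 5 − 12 = -7 (mod 13).
    Reduce coefficients mod 13: 7·t ≡ 6 (mod 13).
    The inverse of 7 mod 13 is 2 (since 7·2 = 14 = 1·13 + 1), so t ≡ 2·6 = 12 ≡ 12 (mod 13).
    Then x = 12 + 33·12 = 408, valid modulo lcm(33, 13) = 429: x ≡ 408 (mod 429).
Verify: 408 mod 11 = 1 ✓, 408 mod 3 = 0 ✓, 408 mod 13 = 5 ✓.

x ≡ 408 (mod 429).


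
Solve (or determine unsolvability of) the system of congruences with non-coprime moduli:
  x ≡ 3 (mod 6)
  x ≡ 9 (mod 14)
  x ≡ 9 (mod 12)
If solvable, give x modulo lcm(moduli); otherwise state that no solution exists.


Moduli 6, 14, 12 are not pairwise coprime, so CRT works modulo lcm(m_i) when all pairwise compatibility conditions hold.
Pairwise compatibility: gcd(m_i, m_j) must divide a_i - a_j for every pair.
Merge one congruence at a time:
  Start: x ≡ 3 (mod 6).
  Combine with x ≡ 9 (mod 14): gcd(6, 14) = 2; 9 - 3 = 6, which IS divisible by 2, so compatible.
    Write x = 3 + 6·t and substitute into x ≡ 9 (mod 14): 6·t ≡ 9 − 3 = 6 (mod 14).
    Divide the congruence (and modulus) by g = 2: 3·t ≡ 3 (mod 7).
    The inverse of 3 mod 7 is 5 (since 3·5 = 15 = 2·7 + 1), so t ≡ 5·3 = 15 ≡ 1 (mod 7).
    Then x = 3 + 6·1 = 9, valid modulo lcm(6, 14) = 42: x ≡ 9 (mod 42).
  Combine with x ≡ 9 (mod 12): gcd(42, 12) = 6; 9 - 9 = 0, which IS divisible by 6, so compatible.
    Write x = 9 + 42·t and substitute into x ≡ 9 (mod 12): 42·t ≡ 9 − 9 = 0 (mod 12).
    Divide the congruence (and modulus) by g = 6: 7·t ≡ 0 (mod 2).
    Reduce coefficients mod 2: 1·t ≡ 0 (mod 2).
    So t ≡ 0 (mod 2).
    Then x = 9 + 42·0 = 9, valid modulo lcm(42, 12) = 84: x ≡ 9 (mod 84).
Verify: 9 mod 6 = 3, 9 mod 14 = 9, 9 mod 12 = 9.

x ≡ 9 (mod 84).


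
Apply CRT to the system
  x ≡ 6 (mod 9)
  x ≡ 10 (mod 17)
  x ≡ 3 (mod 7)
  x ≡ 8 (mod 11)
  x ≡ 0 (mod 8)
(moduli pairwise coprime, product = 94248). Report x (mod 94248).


Product of moduli M = 9 · 17 · 7 · 11 · 8 = 94248.
Merge one congruence at a time:
  Start: x ≡ 6 (mod 9).
  Combine with x ≡ 10 (mod 17); new modulus lcm = 153.
    Write x = 6 + 9·t and substitute into x ≡ 10 (mod 17): 9·t ≡ 10 − 6 = 4 (mod 17).
    The inverse of 9 mod 17 is 2 (since 9·2 = 18 = 1·17 + 1), so t ≡ 2·4 = 8 ≡ 8 (mod 17).
    Then x = 6 + 9·8 = 78, valid modulo lcm(9, 17) = 153: x ≡ 78 (mod 153).
  Combine with x ≡ 3 (mod 7); new modulus lcm = 1071.
    Write x = 78 + 153·t and substitute into x ≡ 3 (mod 7): 153·t ≡ 3 − 78 = -75 (mod 7).
    Reduce coefficients mod 7: 6·t ≡ 2 (mod 7).
    The inverse of 6 mod 7 is 6 (since 6·6 = 36 = 5·7 + 1), so t ≡ 6·2 = 12 ≡ 5 (mod 7).
    Then x = 78 + 153·5 = 843, valid modulo lcm(153, 7) = 1071: x ≡ 843 (mod 1071).
  Combine with x ≡ 8 (mod 11); new modulus lcm = 11781.
    Write x = 843 + 1071·t and substitute into x ≡ 8 (mod 11): 1071·t ≡ 8 − 843 = -835 (mod 11).
    Reduce coefficients mod 11: 4·t ≡ 1 (mod 11).
    The inverse of 4 mod 11 is 3 (since 4·3 = 12 = 1·11 + 1), so t ≡ 3·1 = 3 ≡ 3 (mod 11).
    Then x = 843 + 1071·3 = 4056, valid modulo lcm(1071, 11) = 11781: x ≡ 4056 (mod 11781).
  Combine with x ≡ 0 (mod 8); new modulus lcm = 94248.
    Write x = 4056 + 11781·t and substitute into x ≡ 0 (mod 8): 11781·t ≡ 0 − 4056 = -4056 (mod 8).
    Reduce coefficients mod 8: 5·t ≡ 0 (mod 8).
    The inverse of 5 mod 8 is 5 (since 5·5 = 25 = 3·8 + 1), so t ≡ 5·0 = 0 ≡ 0 (mod 8).
    Then x = 4056 + 11781·0 = 4056, valid modulo lcm(11781, 8) = 94248: x ≡ 4056 (mod 94248).
Verify against each original: 4056 mod 9 = 6, 4056 mod 17 = 10, 4056 mod 7 = 3, 4056 mod 11 = 8, 4056 mod 8 = 0.

x ≡ 4056 (mod 94248).


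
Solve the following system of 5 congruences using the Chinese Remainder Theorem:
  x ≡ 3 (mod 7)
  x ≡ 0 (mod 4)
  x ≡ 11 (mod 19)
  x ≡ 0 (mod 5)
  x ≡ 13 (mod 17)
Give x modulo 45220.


Product of moduli M = 7 · 4 · 19 · 5 · 17 = 45220.
Merge one congruence at a time:
  Start: x ≡ 3 (mod 7).
  Combine with x ≡ 0 (mod 4); new modulus lcm = 28.
    Write x = 3 + 7·t and substitute into x ≡ 0 (mod 4): 7·t ≡ 0 − 3 = -3 (mod 4).
    Reduce coefficients mod 4: 3·t ≡ 1 (mod 4).
    The inverse of 3 mod 4 is 3 (since 3·3 = 9 = 2·4 + 1), so t ≡ 3·1 = 3 ≡ 3 (mod 4).
    Then x = 3 + 7·3 = 24, valid modulo lcm(7, 4) = 28: x ≡ 24 (mod 28).
  Combine with x ≡ 11 (mod 19); new modulus lcm = 532.
    Write x = 24 + 28·t and substitute into x ≡ 11 (mod 19): 28·t ≡ 11 − 24 = -13 (mod 19).
    Reduce coefficients mod 19: 9·t ≡ 6 (mod 19).
    The inverse of 9 mod 19 is 17 (since 9·17 = 153 = 8·19 + 1), so t ≡ 17·6 = 102 ≡ 7 (mod 19).
    Then x = 24 + 28·7 = 220, valid modulo lcm(28, 19) = 532: x ≡ 220 (mod 532).
  Combine with x ≡ 0 (mod 5); new modulus lcm = 2660.
    Write x = 220 + 532·t and substitute into x ≡ 0 (mod 5): 532·t ≡ 0 − 220 = -220 (mod 5).
    Reduce coefficients mod 5: 2·t ≡ 0 (mod 5).
    The inverse of 2 mod 5 is 3 (since 2·3 = 6 = 1·5 + 1), so t ≡ 3·0 = 0 ≡ 0 (mod 5).
    Then x = 220 + 532·0 = 220, valid modulo lcm(532, 5) = 2660: x ≡ 220 (mod 2660).
  Combine with x ≡ 13 (mod 17); new modulus lcm = 45220.
    Write x = 220 + 2660·t and substitute into x ≡ 13 (mod 17): 2660·t ≡ 13 − 220 = -207 (mod 17).
    Reduce coefficients mod 17: 8·t ≡ 14 (mod 17).
    The inverse of 8 mod 17 is 15 (since 8·15 = 120 = 7·17 + 1), so t ≡ 15·14 = 210 ≡ 6 (mod 17).
    Then x = 220 + 2660·6 = 16180, valid modulo lcm(2660, 17) = 45220: x ≡ 16180 (mod 45220).
Verify against each original: 16180 mod 7 = 3, 16180 mod 4 = 0, 16180 mod 19 = 11, 16180 mod 5 = 0, 16180 mod 17 = 13.

x ≡ 16180 (mod 45220).


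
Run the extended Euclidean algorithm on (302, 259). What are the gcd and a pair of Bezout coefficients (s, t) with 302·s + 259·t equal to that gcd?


Euclidean algorithm on (302, 259) — divide until remainder is 0:
  302 = 1 · 259 + 43
  259 = 6 · 43 + 1
  43 = 43 · 1 + 0
gcd(302, 259) = 1.
Track Bezout coefficients alongside the remainders: start with r₀ = 302 = a·1 + b·0 (s = 1, t = 0) and r₁ = 259 = a·0 + b·1 (s = 0, t = 1); each new remainder r_{k+1} = r_{k-1} − q_k·r_k inherits s_{k+1} = s_{k-1} − q_k·s_k, t_{k+1} = t_{k-1} − q_k·t_k, so r_k = a·s_k + b·t_k at every step:
  q = 1: r = 43, s = 1 − 1·0 = 1, t = 0 − 1·1 = -1  (check: 302·1 + 259·(-1) = 43)
  q = 6: r = 1, s = 0 − 6·1 = -6, t = 1 − 6·(-1) = 7  (check: 302·(-6) + 259·7 = 1)
The row with r = 1 (the gcd) gives the Bezout coefficients s = -6, t = 7.
Result: 302 · (-6) + 259 · (7) = 1.

gcd(302, 259) = 1; s = -6, t = 7 (check: 302·(-6) + 259·7 = 1).


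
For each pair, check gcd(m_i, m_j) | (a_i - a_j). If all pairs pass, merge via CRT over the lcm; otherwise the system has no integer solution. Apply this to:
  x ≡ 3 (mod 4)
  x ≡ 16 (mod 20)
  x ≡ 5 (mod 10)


Moduli 4, 20, 10 are not pairwise coprime, so CRT works modulo lcm(m_i) when all pairwise compatibility conditions hold.
Pairwise compatibility: gcd(m_i, m_j) must divide a_i - a_j for every pair.
Merge one congruence at a time:
  Start: x ≡ 3 (mod 4).
  Combine with x ≡ 16 (mod 20): gcd(4, 20) = 4, and 16 - 3 = 13 is NOT divisible by 4.
    ⇒ system is inconsistent (no integer solution).

No solution (the system is inconsistent).


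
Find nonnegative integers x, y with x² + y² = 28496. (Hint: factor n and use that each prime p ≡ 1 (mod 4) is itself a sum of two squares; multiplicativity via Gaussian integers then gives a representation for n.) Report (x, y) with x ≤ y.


Step 1: Factor n = 28496 = 2^4 · 13 · 137.
Step 2: Check the mod-4 condition on each prime factor: 2 = 2 (special); 13 ≡ 1 (mod 4), exponent 1; 137 ≡ 1 (mod 4), exponent 1.
All primes ≡ 3 (mod 4) appear to even exponent (or don't appear), so by the two-squares theorem n IS expressible as a sum of two squares.
Step 3: Build a representation. Group n = k² · m with k = 4 and m = 13 · 137 = 1781 (a product of primes ≡ 1 (mod 4)); a representation of m scales to one of n via (k·x)² + (k·y)² = k²(x² + y²). Each prime p ≡ 1 (mod 4) is itself a sum of two squares; find a² by testing p − a² for a perfect square:
  13: 13 − 1² = 12, 13 − 2² = 9 = 3² ⇒ 13 = 2² + 3².
  137: 137 − 1² = 136, 137 − 2² = 133, 137 − 3² = 128, 137 − 4² = 121 = 11² ⇒ 137 = 4² + 11².
  Combine using the Brahmagupta–Fibonacci identity (a² + b²)(c² + d²) = (ac − bd)² + (ad + bc)² = (ac + bd)² + (ad − bc)²:
  13 · 137 = 1781: from (2² + 3²)(4² + 11²), take (2·4 − 3·11, 2·11 + 3·4) = (8 − 33, 22 + 12) = (-25, 34); dropping signs (only squares matter) gives (25, 34); check 25² + 34² = 625 + 1156 = 1781 ✓.
  Scale by k = 4: (4·25, 4·34) = (100, 136).
Step 4: Order so x ≤ y and verify: 100² + 136² = 10000 + 18496 = 28496 = n. ✓

n = 28496 = 100² + 136² (one valid representation with x ≤ y).


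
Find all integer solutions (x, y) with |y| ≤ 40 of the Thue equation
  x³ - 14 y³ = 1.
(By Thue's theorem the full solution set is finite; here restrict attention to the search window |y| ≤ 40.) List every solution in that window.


The equation is x³ - 14y³ = 1. For fixed y, x³ = 14·y³ + 1, so a solution requires the RHS to be a perfect cube.
Strategy: iterate y from -40 to 40, compute RHS = 14·y³ + 1, and check whether it is a (positive or negative) perfect cube.
Check small values of y:
  y = 0: RHS = 1 = (1)³ ⇒ x = 1 works.
  y = 1: RHS = 15 is not a perfect cube.
  y = -1: RHS = -13 is not a perfect cube.
  y = 2: RHS = 113 is not a perfect cube.
  y = -2: RHS = -111 is not a perfect cube.
  y = 3: RHS = 379 is not a perfect cube.
  y = -3: RHS = -377 is not a perfect cube.
Continuing the search up to |y| = 40 finds no further solutions beyond those listed.
Collected solutions: (1, 0).

Solutions (with |y| ≤ 40): (1, 0).


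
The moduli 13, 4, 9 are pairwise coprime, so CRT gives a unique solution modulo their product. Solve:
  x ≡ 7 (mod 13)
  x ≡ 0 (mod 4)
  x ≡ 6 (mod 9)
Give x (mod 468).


Moduli 13, 4, 9 are pairwise coprime; by CRT there is a unique solution modulo M = 13 · 4 · 9 = 468.
Solve pairwise, accumulating the modulus:
  Start with x ≡ 7 (mod 13).
  Combine with x ≡ 0 (mod 4): since gcd(13, 4) = 1, we get a unique residue mod 52.
    Write x = 7 + 13·t and substitute into x ≡ 0 (mod 4): 13·t ≡ 0 − 7 = -7 (mod 4).
    Reduce coefficients mod 4: 1·t ≡ 1 (mod 4).
    So t ≡ 1 (mod 4).
    Then x = 7 + 13·1 = 20, valid modulo lcm(13, 4) = 52: x ≡ 20 (mod 52).
  Combine with x ≡ 6 (mod 9): since gcd(52, 9) = 1, we get a unique residue mod 468.
    Write x = 20 + 52·t and substitute into x ≡ 6 (mod 9): 52·t ≡ 6 − 20 = -14 (mod 9).
    Reduce coefficients mod 9: 7·t ≡ 4 (mod 9).
    The inverse of 7 mod 9 is 4 (since 7·4 = 28 = 3·9 + 1), so t ≡ 4·4 = 16 ≡ 7 (mod 9).
    Then x = 20 + 52·7 = 384, valid modulo lcm(52, 9) = 468: x ≡ 384 (mod 468).
Verify: 384 mod 13 = 7 ✓, 384 mod 4 = 0 ✓, 384 mod 9 = 6 ✓.

x ≡ 384 (mod 468).


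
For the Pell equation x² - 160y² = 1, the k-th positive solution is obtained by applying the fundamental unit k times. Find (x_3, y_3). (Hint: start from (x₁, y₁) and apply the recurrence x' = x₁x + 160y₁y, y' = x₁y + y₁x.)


Step 1: Find the fundamental solution (x₁, y₁) of x² - 160y² = 1.
  Expand √160 as a continued fraction. a₀ = ⌊√160⌋ = 12; iterate m_{k+1} = d_k·a_k − m_k, d_{k+1} = (160 − m_{k+1}²)/d_k, a_{k+1} = ⌊(a₀ + m_{k+1})/d_{k+1}⌋ (starting m₀ = 0, d₀ = 1), with convergents p_k = a_k·p_{k-1} + p_{k-2}, q_k = a_k·q_{k-1} + q_{k-2} (p₋₁ = 1, q₋₁ = 0):
  k = 0: a₀ = 12; p₀/q₀ = 12/1; p₀² − 160·q₀² = 144 − 160 = -16.
  k = 1: m = 12, d = 16, a = ⌊(12 + 12)/16⌋ = 1; p/q = (1·12 + 1)/(1·1 + 0) = 13/1; p² − 160·q² = 169 − 160 = 9.
  k = 2: m = 4, d = 9, a = ⌊(12 + 4)/9⌋ = 1; p/q = (1·13 + 12)/(1·1 + 1) = 25/2; p² − 160·q² = 625 − 640 = -15.
  k = 3: m = 5, d = 15, a = ⌊(12 + 5)/15⌋ = 1; p/q = (1·25 + 13)/(1·2 + 1) = 38/3; p² − 160·q² = 1444 − 1440 = 4.
  k = 4: m = 10, d = 4, a = ⌊(12 + 10)/4⌋ = 5; p/q = (5·38 + 25)/(5·3 + 2) = 215/17; p² − 160·q² = 46225 − 46240 = -15.
  k = 5: m = 10, d = 15, a = ⌊(12 + 10)/15⌋ = 1; p/q = (1·215 + 38)/(1·17 + 3) = 253/20; p² − 160·q² = 64009 − 64000 = 9.
  k = 6: m = 5, d = 9, a = ⌊(12 + 5)/9⌋ = 1; p/q = (1·253 + 215)/(1·20 + 17) = 468/37; p² − 160·q² = 219024 − 219040 = -16.
  k = 7: m = 4, d = 16, a = ⌊(12 + 4)/16⌋ = 1; p/q = (1·468 + 253)/(1·37 + 20) = 721/57; p² − 160·q² = 519841 − 519840 = 1.
  The first convergent with p² − 160·q² = 1 gives the fundamental solution (x₁, y₁) = (721, 57).
Step 2: Apply the recurrence (x_{n+1}, y_{n+1}) = (x₁x_n + 160y₁y_n, x₁y_n + y₁x_n) repeatedly.
  From (x_1, y_1) = (721, 57): x_2 = 721·721 + 160·57·57 = 1039681; y_2 = 721·57 + 57·721 = 82194.
  From (x_2, y_2) = (1039681, 82194): x_3 = 721·1039681 + 160·57·82194 = 1499219281; y_3 = 721·82194 + 57·1039681 = 118523691.
Step 3: Verify x_3² - 160·y_3² = 2247658452522156961 - 2247658452522156960 = 1 (should be 1). ✓

(x_1, y_1) = (721, 57); (x_3, y_3) = (1499219281, 118523691).


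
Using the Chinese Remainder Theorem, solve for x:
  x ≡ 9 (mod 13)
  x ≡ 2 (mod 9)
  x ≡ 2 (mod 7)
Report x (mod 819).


Moduli 13, 9, 7 are pairwise coprime; by CRT there is a unique solution modulo M = 13 · 9 · 7 = 819.
Solve pairwise, accumulating the modulus:
  Start with x ≡ 9 (mod 13).
  Combine with x ≡ 2 (mod 9): since gcd(13, 9) = 1, we get a unique residue mod 117.
    Write x = 9 + 13·t and substitute into x ≡ 2 (mod 9): 13·t ≡ 2 − 9 = -7 (mod 9).
    Reduce coefficients mod 9: 4·t ≡ 2 (mod 9).
    The inverse of 4 mod 9 is 7 (since 4·7 = 28 = 3·9 + 1), so t ≡ 7·2 = 14 ≡ 5 (mod 9).
    Then x = 9 + 13·5 = 74, valid modulo lcm(13, 9) = 117: x ≡ 74 (mod 117).
  Combine with x ≡ 2 (mod 7): since gcd(117, 7) = 1, we get a unique residue mod 819.
    Write x = 74 + 117·t and substitute into x ≡ 2 (mod 7): 117·t ≡ 2 − 74 = -72 (mod 7).
    Reduce coefficients mod 7: 5·t ≡ 5 (mod 7).
    The inverse of 5 mod 7 is 3 (since 5·3 = 15 = 2·7 + 1), so t ≡ 3·5 = 15 ≡ 1 (mod 7).
    Then x = 74 + 117·1 = 191, valid modulo lcm(117, 7) = 819: x ≡ 191 (mod 819).
Verify: 191 mod 13 = 9 ✓, 191 mod 9 = 2 ✓, 191 mod 7 = 2 ✓.

x ≡ 191 (mod 819).


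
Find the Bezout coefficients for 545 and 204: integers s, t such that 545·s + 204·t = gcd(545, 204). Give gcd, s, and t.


Euclidean algorithm on (545, 204) — divide until remainder is 0:
  545 = 2 · 204 + 137
  204 = 1 · 137 + 67
  137 = 2 · 67 + 3
  67 = 22 · 3 + 1
  3 = 3 · 1 + 0
gcd(545, 204) = 1.
Track Bezout coefficients alongside the remainders: start with r₀ = 545 = a·1 + b·0 (s = 1, t = 0) and r₁ = 204 = a·0 + b·1 (s = 0, t = 1); each new remainder r_{k+1} = r_{k-1} − q_k·r_k inherits s_{k+1} = s_{k-1} − q_k·s_k, t_{k+1} = t_{k-1} − q_k·t_k, so r_k = a·s_k + b·t_k at every step:
  q = 2: r = 137, s = 1 − 2·0 = 1, t = 0 − 2·1 = -2  (check: 545·1 + 204·(-2) = 137)
  q = 1: r = 67, s = 0 − 1·1 = -1, t = 1 − 1·(-2) = 3  (check: 545·(-1) + 204·3 = 67)
  q = 2: r = 3, s = 1 − 2·(-1) = 3, t = -2 − 2·3 = -8  (check: 545·3 + 204·(-8) = 3)
  q = 22: r = 1, s = -1 − 22·3 = -67, t = 3 − 22·(-8) = 179  (check: 545·(-67) + 204·179 = 1)
The row with r = 1 (the gcd) gives the Bezout coefficients s = -67, t = 179.
Result: 545 · (-67) + 204 · (179) = 1.

gcd(545, 204) = 1; s = -67, t = 179 (check: 545·(-67) + 204·179 = 1).


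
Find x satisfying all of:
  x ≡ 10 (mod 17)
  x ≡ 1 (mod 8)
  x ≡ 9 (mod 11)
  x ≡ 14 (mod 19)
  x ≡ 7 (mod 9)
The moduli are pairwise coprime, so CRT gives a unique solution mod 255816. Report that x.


Product of moduli M = 17 · 8 · 11 · 19 · 9 = 255816.
Merge one congruence at a time:
  Start: x ≡ 10 (mod 17).
  Combine with x ≡ 1 (mod 8); new modulus lcm = 136.
    Write x = 10 + 17·t and substitute into x ≡ 1 (mod 8): 17·t ≡ 1 − 10 = -9 (mod 8).
    Reduce coefficients mod 8: 1·t ≡ 7 (mod 8).
    So t ≡ 7 (mod 8).
    Then x = 10 + 17·7 = 129, valid modulo lcm(17, 8) = 136: x ≡ 129 (mod 136).
  Combine with x ≡ 9 (mod 11); new modulus lcm = 1496.
    Write x = 129 + 136·t and substitute into x ≡ 9 (mod 11): 136·t ≡ 9 − 129 = -120 (mod 11).
    Reduce coefficients mod 11: 4·t ≡ 1 (mod 11).
    The inverse of 4 mod 11 is 3 (since 4·3 = 12 = 1·11 + 1), so t ≡ 3·1 = 3 ≡ 3 (mod 11).
    Then x = 129 + 136·3 = 537, valid modulo lcm(136, 11) = 1496: x ≡ 537 (mod 1496).
  Combine with x ≡ 14 (mod 19); new modulus lcm = 28424.
    Write x = 537 + 1496·t and substitute into x ≡ 14 (mod 19): 1496·t ≡ 14 − 537 = -523 (mod 19).
    Reduce coefficients mod 19: 14·t ≡ 9 (mod 19).
    The inverse of 14 mod 19 is 15 (since 14·15 = 210 = 11·19 + 1), so t ≡ 15·9 = 135 ≡ 2 (mod 19).
    Then x = 537 + 1496·2 = 3529, valid modulo lcm(1496, 19) = 28424: x ≡ 3529 (mod 28424).
  Combine with x ≡ 7 (mod 9); new modulus lcm = 255816.
    Write x = 3529 + 28424·t and substitute into x ≡ 7 (mod 9): 28424·t ≡ 7 − 3529 = -3522 (mod 9).
    Reduce coefficients mod 9: 2·t ≡ 6 (mod 9).
    The inverse of 2 mod 9 is 5 (since 2·5 = 10 = 1·9 + 1), so t ≡ 5·6 = 30 ≡ 3 (mod 9).
    Then x = 3529 + 28424·3 = 88801, valid modulo lcm(28424, 9) = 255816: x ≡ 88801 (mod 255816).
Verify against each original: 88801 mod 17 = 10, 88801 mod 8 = 1, 88801 mod 11 = 9, 88801 mod 19 = 14, 88801 mod 9 = 7.

x ≡ 88801 (mod 255816).


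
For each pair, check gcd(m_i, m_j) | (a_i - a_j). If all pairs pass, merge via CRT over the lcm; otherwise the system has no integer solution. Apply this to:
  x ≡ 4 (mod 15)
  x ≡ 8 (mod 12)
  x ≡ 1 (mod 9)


Moduli 15, 12, 9 are not pairwise coprime, so CRT works modulo lcm(m_i) when all pairwise compatibility conditions hold.
Pairwise compatibility: gcd(m_i, m_j) must divide a_i - a_j for every pair.
Merge one congruence at a time:
  Start: x ≡ 4 (mod 15).
  Combine with x ≡ 8 (mod 12): gcd(15, 12) = 3, and 8 - 4 = 4 is NOT divisible by 3.
    ⇒ system is inconsistent (no integer solution).

No solution (the system is inconsistent).


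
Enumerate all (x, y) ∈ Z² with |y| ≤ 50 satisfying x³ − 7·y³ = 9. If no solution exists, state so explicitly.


The equation is x³ - 7y³ = 9. For fixed y, x³ = 7·y³ + 9, so a solution requires the RHS to be a perfect cube.
Strategy: iterate y from -50 to 50, compute RHS = 7·y³ + 9, and check whether it is a (positive or negative) perfect cube.
Check small values of y:
  y = 0: RHS = 9 is not a perfect cube.
  y = 1: RHS = 16 is not a perfect cube.
  y = -1: RHS = 2 is not a perfect cube.
  y = 2: RHS = 65 is not a perfect cube.
  y = -2: RHS = -47 is not a perfect cube.
  y = 3: RHS = 198 is not a perfect cube.
  y = -3: RHS = -180 is not a perfect cube.
Continuing the search up to |y| = 50 finds no solutions either.
No (x, y) in the scanned range satisfies the equation.

No integer solutions with |y| ≤ 50.


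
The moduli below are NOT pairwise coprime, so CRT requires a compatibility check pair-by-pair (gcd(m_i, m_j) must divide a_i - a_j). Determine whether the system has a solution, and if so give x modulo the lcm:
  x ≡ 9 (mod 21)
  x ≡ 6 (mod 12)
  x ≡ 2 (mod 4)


Moduli 21, 12, 4 are not pairwise coprime, so CRT works modulo lcm(m_i) when all pairwise compatibility conditions hold.
Pairwise compatibility: gcd(m_i, m_j) must divide a_i - a_j for every pair.
Merge one congruence at a time:
  Start: x ≡ 9 (mod 21).
  Combine with x ≡ 6 (mod 12): gcd(21, 12) = 3; 6 - 9 = -3, which IS divisible by 3, so compatible.
    Write x = 9 + 21·t and substitute into x ≡ 6 (mod 12): 21·t ≡ 6 − 9 = -3 (mod 12).
    Divide the congruence (and modulus) by g = 3: 7·t ≡ -1 (mod 4).
    Reduce coefficients mod 4: 3·t ≡ 3 (mod 4).
    The inverse of 3 mod 4 is 3 (since 3·3 = 9 = 2·4 + 1), so t ≡ 3·3 = 9 ≡ 1 (mod 4).
    Then x = 9 + 21·1 = 30, valid modulo lcm(21, 12) = 84: x ≡ 30 (mod 84).
  Combine with x ≡ 2 (mod 4): gcd(84, 4) = 4; 2 - 30 = -28, which IS divisible by 4, so compatible.
    Write x = 30 + 84·t and substitute into x ≡ 2 (mod 4): 84·t ≡ 2 − 30 = -28 (mod 4).
    Divide the congruence (and modulus) by g = 4: 21·t ≡ -7 (mod 1).
    Modulo 1 every t works; take t = 0.
    Then x = 30 + 84·0 = 30, valid modulo lcm(84, 4) = 84: x ≡ 30 (mod 84).
Verify: 30 mod 21 = 9, 30 mod 12 = 6, 30 mod 4 = 2.

x ≡ 30 (mod 84).


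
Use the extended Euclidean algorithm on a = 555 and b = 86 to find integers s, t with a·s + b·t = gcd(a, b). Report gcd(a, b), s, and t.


Euclidean algorithm on (555, 86) — divide until remainder is 0:
  555 = 6 · 86 + 39
  86 = 2 · 39 + 8
  39 = 4 · 8 + 7
  8 = 1 · 7 + 1
  7 = 7 · 1 + 0
gcd(555, 86) = 1.
Track Bezout coefficients alongside the remainders: start with r₀ = 555 = a·1 + b·0 (s = 1, t = 0) and r₁ = 86 = a·0 + b·1 (s = 0, t = 1); each new remainder r_{k+1} = r_{k-1} − q_k·r_k inherits s_{k+1} = s_{k-1} − q_k·s_k, t_{k+1} = t_{k-1} − q_k·t_k, so r_k = a·s_k + b·t_k at every step:
  q = 6: r = 39, s = 1 − 6·0 = 1, t = 0 − 6·1 = -6  (check: 555·1 + 86·(-6) = 39)
  q = 2: r = 8, s = 0 − 2·1 = -2, t = 1 − 2·(-6) = 13  (check: 555·(-2) + 86·13 = 8)
  q = 4: r = 7, s = 1 − 4·(-2) = 9, t = -6 − 4·13 = -58  (check: 555·9 + 86·(-58) = 7)
  q = 1: r = 1, s = -2 − 1·9 = -11, t = 13 − 1·(-58) = 71  (check: 555·(-11) + 86·71 = 1)
The row with r = 1 (the gcd) gives the Bezout coefficients s = -11, t = 71.
Result: 555 · (-11) + 86 · (71) = 1.

gcd(555, 86) = 1; s = -11, t = 71 (check: 555·(-11) + 86·71 = 1).


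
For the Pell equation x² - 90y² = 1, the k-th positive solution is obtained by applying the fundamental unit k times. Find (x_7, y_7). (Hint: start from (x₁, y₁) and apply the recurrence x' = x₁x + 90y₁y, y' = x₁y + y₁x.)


Step 1: Find the fundamental solution (x₁, y₁) of x² - 90y² = 1.
  Expand √90 as a continued fraction. a₀ = ⌊√90⌋ = 9; iterate m_{k+1} = d_k·a_k − m_k, d_{k+1} = (90 − m_{k+1}²)/d_k, a_{k+1} = ⌊(a₀ + m_{k+1})/d_{k+1}⌋ (starting m₀ = 0, d₀ = 1), with convergents p_k = a_k·p_{k-1} + p_{k-2}, q_k = a_k·q_{k-1} + q_{k-2} (p₋₁ = 1, q₋₁ = 0):
  k = 0: a₀ = 9; p₀/q₀ = 9/1; p₀² − 90·q₀² = 81 − 90 = -9.
  k = 1: m = 9, d = 9, a = ⌊(9 + 9)/9⌋ = 2; p/q = (2·9 + 1)/(2·1 + 0) = 19/2; p² − 90·q² = 361 − 360 = 1.
  The first convergent with p² − 90·q² = 1 gives the fundamental solution (x₁, y₁) = (19, 2).
Step 2: Apply the recurrence (x_{n+1}, y_{n+1}) = (x₁x_n + 90y₁y_n, x₁y_n + y₁x_n) repeatedly.
  From (x_1, y_1) = (19, 2): x_2 = 19·19 + 90·2·2 = 721; y_2 = 19·2 + 2·19 = 76.
  From (x_2, y_2) = (721, 76): x_3 = 19·721 + 90·2·76 = 27379; y_3 = 19·76 + 2·721 = 2886.
  From (x_3, y_3) = (27379, 2886): x_4 = 19·27379 + 90·2·2886 = 1039681; y_4 = 19·2886 + 2·27379 = 109592.
  From (x_4, y_4) = (1039681, 109592): x_5 = 19·1039681 + 90·2·109592 = 39480499; y_5 = 19·109592 + 2·1039681 = 4161610.
  From (x_5, y_5) = (39480499, 4161610): x_6 = 19·39480499 + 90·2·4161610 = 1499219281; y_6 = 19·4161610 + 2·39480499 = 158031588.
  From (x_6, y_6) = (1499219281, 158031588): x_7 = 19·1499219281 + 90·2·158031588 = 56930852179; y_7 = 19·158031588 + 2·1499219281 = 6001038734.
Step 3: Verify x_7² - 90·y_7² = 3241121929827149048041 - 3241121929827149048040 = 1 (should be 1). ✓

(x_1, y_1) = (19, 2); (x_7, y_7) = (56930852179, 6001038734).


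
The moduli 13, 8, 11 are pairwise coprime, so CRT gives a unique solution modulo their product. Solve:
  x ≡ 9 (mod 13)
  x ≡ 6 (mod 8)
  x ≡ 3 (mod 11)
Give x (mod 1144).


Moduli 13, 8, 11 are pairwise coprime; by CRT there is a unique solution modulo M = 13 · 8 · 11 = 1144.
Solve pairwise, accumulating the modulus:
  Start with x ≡ 9 (mod 13).
  Combine with x ≡ 6 (mod 8): since gcd(13, 8) = 1, we get a unique residue mod 104.
    Write x = 9 + 13·t and substitute into x ≡ 6 (mod 8): 13·t ≡ 6 − 9 = -3 (mod 8).
    Reduce coefficients mod 8: 5·t ≡ 5 (mod 8).
    The inverse of 5 mod 8 is 5 (since 5·5 = 25 = 3·8 + 1), so t ≡ 5·5 = 25 ≡ 1 (mod 8).
    Then x = 9 + 13·1 = 22, valid modulo lcm(13, 8) = 104: x ≡ 22 (mod 104).
  Combine with x ≡ 3 (mod 11): since gcd(104, 11) = 1, we get a unique residue mod 1144.
    Write x = 22 + 104·t and substitute into x ≡ 3 (mod 11): 104·t ≡ 3 − 22 = -19 (mod 11).
    Reduce coefficients mod 11: 5·t ≡ 3 (mod 11).
    The inverse of 5 mod 11 is 9 (since 5·9 = 45 = 4·11 + 1), so t ≡ 9·3 = 27 ≡ 5 (mod 11).
    Then x = 22 + 104·5 = 542, valid modulo lcm(104, 11) = 1144: x ≡ 542 (mod 1144).
Verify: 542 mod 13 = 9 ✓, 542 mod 8 = 6 ✓, 542 mod 11 = 3 ✓.

x ≡ 542 (mod 1144).


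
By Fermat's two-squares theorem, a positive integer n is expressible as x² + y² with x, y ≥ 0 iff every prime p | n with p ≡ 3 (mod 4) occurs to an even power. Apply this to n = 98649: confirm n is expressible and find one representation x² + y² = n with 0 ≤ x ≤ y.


Step 1: Factor n = 98649 = 3^2 · 97 · 113.
Step 2: Check the mod-4 condition on each prime factor: 3 ≡ 3 (mod 4), exponent 2 (must be even); 97 ≡ 1 (mod 4), exponent 1; 113 ≡ 1 (mod 4), exponent 1.
All primes ≡ 3 (mod 4) appear to even exponent (or don't appear), so by the two-squares theorem n IS expressible as a sum of two squares.
Step 3: Build a representation. Group n = k² · m with k = 3 and m = 97 · 113 = 10961 (a product of primes ≡ 1 (mod 4)); a representation of m scales to one of n via (k·x)² + (k·y)² = k²(x² + y²). Each prime p ≡ 1 (mod 4) is itself a sum of two squares; find a² by testing p − a² for a perfect square:
  97: 97 − 1² = 96, 97 − 2² = 93, 97 − 3² = 88, 97 − 4² = 81 = 9² ⇒ 97 = 4² + 9².
  113: 113 − 1² = 112, 113 − 2² = 109, 113 − 3² = 104, 113 − 4² = 97, 113 − 5² = 88, 113 − 6² = 77, 113 − 7² = 64 = 8² ⇒ 113 = 7² + 8².
  Combine using the Brahmagupta–Fibonacci identity (a² + b²)(c² + d²) = (ac − bd)² + (ad + bc)² = (ac + bd)² + (ad − bc)²:
  97 · 113 = 10961: from (4² + 9²)(7² + 8²), take (4·7 − 9·8, 4·8 + 9·7) = (28 − 72, 32 + 63) = (-44, 95); dropping signs (only squares matter) gives (44, 95); check 44² + 95² = 1936 + 9025 = 10961 ✓.
  Scale by k = 3: (3·44, 3·95) = (132, 285).
Step 4: Order so x ≤ y and verify: 132² + 285² = 17424 + 81225 = 98649 = n. ✓

n = 98649 = 132² + 285² (one valid representation with x ≤ y).


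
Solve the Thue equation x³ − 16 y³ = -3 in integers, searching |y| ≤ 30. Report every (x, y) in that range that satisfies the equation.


The equation is x³ - 16y³ = -3. For fixed y, x³ = 16·y³ − 3, so a solution requires the RHS to be a perfect cube.
Strategy: iterate y from -30 to 30, compute RHS = 16·y³ − 3, and check whether it is a (positive or negative) perfect cube.
Check small values of y:
  y = 0: RHS = -3 is not a perfect cube.
  y = 1: RHS = 13 is not a perfect cube.
  y = -1: RHS = -19 is not a perfect cube.
  y = 2: RHS = 125 = (5)³ ⇒ x = 5 works.
  y = -2: RHS = -131 is not a perfect cube.
  y = 3: RHS = 429 is not a perfect cube.
  y = -3: RHS = -435 is not a perfect cube.
Continuing the search up to |y| = 30 finds no further solutions beyond those listed.
Collected solutions: (5, 2).

Solutions (with |y| ≤ 30): (5, 2).


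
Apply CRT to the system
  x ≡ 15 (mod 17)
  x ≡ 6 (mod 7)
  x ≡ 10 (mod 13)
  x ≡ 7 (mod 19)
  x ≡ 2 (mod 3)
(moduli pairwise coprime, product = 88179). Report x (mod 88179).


Product of moduli M = 17 · 7 · 13 · 19 · 3 = 88179.
Merge one congruence at a time:
  Start: x ≡ 15 (mod 17).
  Combine with x ≡ 6 (mod 7); new modulus lcm = 119.
    Write x = 15 + 17·t and substitute into x ≡ 6 (mod 7): 17·t ≡ 6 − 15 = -9 (mod 7).
    Reduce coefficients mod 7: 3·t ≡ 5 (mod 7).
    The inverse of 3 mod 7 is 5 (since 3·5 = 15 = 2·7 + 1), so t ≡ 5·5 = 25 ≡ 4 (mod 7).
    Then x = 15 + 17·4 = 83, valid modulo lcm(17, 7) = 119: x ≡ 83 (mod 119).
  Combine with x ≡ 10 (mod 13); new modulus lcm = 1547.
    Write x = 83 + 119·t and substitute into x ≡ 10 (mod 13): 119·t ≡ 10 − 83 = -73 (mod 13).
    Reduce coefficients mod 13: 2·t ≡ 5 (mod 13).
    The inverse of 2 mod 13 is 7 (since 2·7 = 14 = 1·13 + 1), so t ≡ 7·5 = 35 ≡ 9 (mod 13).
    Then x = 83 + 119·9 = 1154, valid modulo lcm(119, 13) = 1547: x ≡ 1154 (mod 1547).
  Combine with x ≡ 7 (mod 19); new modulus lcm = 29393.
    Write x = 1154 + 1547·t and substitute into x ≡ 7 (mod 19): 1547·t ≡ 7 − 1154 = -1147 (mod 19).
    Reduce coefficients mod 19: 8·t ≡ 12 (mod 19).
    The inverse of 8 mod 19 is 12 (since 8·12 = 96 = 5·19 + 1), so t ≡ 12·12 = 144 ≡ 11 (mod 19).
    Then x = 1154 + 1547·11 = 18171, valid modulo lcm(1547, 19) = 29393: x ≡ 18171 (mod 29393).
  Combine with x ≡ 2 (mod 3); new modulus lcm = 88179.
    Write x = 18171 + 29393·t and substitute into x ≡ 2 (mod 3): 29393·t ≡ 2 − 18171 = -18169 (mod 3).
    Reduce coefficients mod 3: 2·t ≡ 2 (mod 3).
    The inverse of 2 mod 3 is 2 (since 2·2 = 4 = 1·3 + 1), so t ≡ 2·2 = 4 ≡ 1 (mod 3).
    Then x = 18171 + 29393·1 = 47564, valid modulo lcm(29393, 3) = 88179: x ≡ 47564 (mod 88179).
Verify against each original: 47564 mod 17 = 15, 47564 mod 7 = 6, 47564 mod 13 = 10, 47564 mod 19 = 7, 47564 mod 3 = 2.

x ≡ 47564 (mod 88179).
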